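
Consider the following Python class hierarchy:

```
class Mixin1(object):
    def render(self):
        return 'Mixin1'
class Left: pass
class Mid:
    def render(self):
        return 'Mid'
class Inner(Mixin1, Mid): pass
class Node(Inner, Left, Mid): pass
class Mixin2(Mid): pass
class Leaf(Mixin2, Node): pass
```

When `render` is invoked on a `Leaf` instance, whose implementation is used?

L[Leaf] = Leaf + merge(L[Mixin2], L[Node], [Mixin2 Node])
  take Mixin2:  [Mixin2 Mid object] + [Node Inner Mixin1 Left Mid object] + [Mixin2 Node]
  take Node:  [Mid object] + [Node Inner Mixin1 Left Mid object] + [Node]
  take Inner:  [Mid object] + [Inner Mixin1 Left Mid object]
  take Mixin1:  [Mid object] + [Mixin1 Left Mid object]
  take Left:  [Mid object] + [Left Mid object]
  take Mid:  [Mid object] + [Mid object]
  take object:  [object] + [object]
MRO: Leaf Mixin2 Node Inner Mixin1 Left Mid object
render is defined in: Mid, Mixin1. First along the MRO is Mixin1.

Mixin1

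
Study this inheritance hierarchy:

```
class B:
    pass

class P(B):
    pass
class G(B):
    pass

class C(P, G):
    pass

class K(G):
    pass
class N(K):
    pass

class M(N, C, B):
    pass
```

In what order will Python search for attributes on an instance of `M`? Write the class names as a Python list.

L[M] = M + merge(L[N], L[C], L[B], [N C B])
  take N:  [N K G B object] + [C P G B object] + [B object] + [N C B]
  take K:  [K G B object] + [C P G B object] + [B object] + [C B]
  take C:  [G B object] + [C P G B object] + [B object] + [C B]
  take P:  [G B object] + [P G B object] + [B object] + [B]
  take G:  [G B object] + [G B object] + [B object] + [B]
  take B:  [B object] + [B object] + [B object] + [B]
  take object:  [object] + [object] + [object]

[M, N, K, C, P, G, B, object]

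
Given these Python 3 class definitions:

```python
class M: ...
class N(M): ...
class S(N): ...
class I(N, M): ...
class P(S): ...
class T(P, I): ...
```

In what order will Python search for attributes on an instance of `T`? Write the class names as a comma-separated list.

L[T] = T + merge(L[P], L[I], [P I])
  take P:  [P S N M object] + [I N M object] + [P I]
  take S:  [S N M object] + [I N M object] + [I]
  take I:  [N M object] + [I N M object] + [I]
  take N:  [N M object] + [N M object]
  take M:  [M object] + [M object]
  take object:  [object] + [object]

T, P, S, I, N, M, object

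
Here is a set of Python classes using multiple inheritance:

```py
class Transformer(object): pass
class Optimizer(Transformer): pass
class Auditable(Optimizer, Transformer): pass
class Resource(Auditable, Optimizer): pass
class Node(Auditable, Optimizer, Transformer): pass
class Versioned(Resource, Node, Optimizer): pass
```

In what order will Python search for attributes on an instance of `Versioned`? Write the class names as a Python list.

[Versioned, Resource, Node, Auditable, Optimizer, Transformer, object]

L[Versioned] = Versioned + merge(L[Resource], L[Node], L[Optimizer], [Resource Node Optimizer])
  take Resource:  [Resource Auditable Optimizer Transformer object] + [Node Auditable Optimizer Transformer object] + [Optimizer Transformer object] + [Resource Node Optimizer]
  take Node:  [Auditable Optimizer Transformer object] + [Node Auditable Optimizer Transformer object] + [Optimizer Transformer object] + [Node Optimizer]
  take Auditable:  [Auditable Optimizer Transformer object] + [Auditable Optimizer Transformer object] + [Optimizer Transformer object] + [Optimizer]
  take Optimizer:  [Optimizer Transformer object] + [Optimizer Transformer object] + [Optimizer Transformer object] + [Optimizer]
  take Transformer:  [Transformer object] + [Transformer object] + [Transformer object]
  take object:  [object] + [object] + [object]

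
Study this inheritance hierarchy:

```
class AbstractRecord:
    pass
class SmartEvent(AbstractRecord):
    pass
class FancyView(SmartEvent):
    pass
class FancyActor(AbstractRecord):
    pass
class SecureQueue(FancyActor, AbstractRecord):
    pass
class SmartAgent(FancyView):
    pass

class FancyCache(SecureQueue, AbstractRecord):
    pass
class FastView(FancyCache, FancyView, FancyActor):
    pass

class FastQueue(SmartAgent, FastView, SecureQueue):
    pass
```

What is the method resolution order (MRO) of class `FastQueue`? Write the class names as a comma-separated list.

L[FastQueue] = FastQueue + merge(L[SmartAgent], L[FastView], L[SecureQueue], [SmartAgent FastView SecureQueue])
  take SmartAgent:  [SmartAgent FancyView SmartEvent AbstractRecord object] + [FastView FancyCache SecureQueue FancyView FancyActor SmartEvent AbstractRecord object] + [SecureQueue FancyActor AbstractRecord object] + [SmartAgent FastView SecureQueue]
  take FastView:  [FancyView SmartEvent AbstractRecord object] + [FastView FancyCache SecureQueue FancyView FancyActor SmartEvent AbstractRecord object] + [SecureQueue FancyActor AbstractRecord object] + [FastView SecureQueue]
  take FancyCache:  [FancyView SmartEvent AbstractRecord object] + [FancyCache SecureQueue FancyView FancyActor SmartEvent AbstractRecord object] + [SecureQueue FancyActor AbstractRecord object] + [SecureQueue]
  take SecureQueue:  [FancyView SmartEvent AbstractRecord object] + [SecureQueue FancyView FancyActor SmartEvent AbstractRecord object] + [SecureQueue FancyActor AbstractRecord object] + [SecureQueue]
  take FancyView:  [FancyView SmartEvent AbstractRecord object] + [FancyView FancyActor SmartEvent AbstractRecord object] + [FancyActor AbstractRecord object]
  take FancyActor:  [SmartEvent AbstractRecord object] + [FancyActor SmartEvent AbstractRecord object] + [FancyActor AbstractRecord object]
  take SmartEvent:  [SmartEvent AbstractRecord object] + [SmartEvent AbstractRecord object] + [AbstractRecord object]
  take AbstractRecord:  [AbstractRecord object] + [AbstractRecord object] + [AbstractRecord object]
  take object:  [object] + [object] + [object]

FastQueue, SmartAgent, FastView, FancyCache, SecureQueue, FancyView, FancyActor, SmartEvent, AbstractRecord, object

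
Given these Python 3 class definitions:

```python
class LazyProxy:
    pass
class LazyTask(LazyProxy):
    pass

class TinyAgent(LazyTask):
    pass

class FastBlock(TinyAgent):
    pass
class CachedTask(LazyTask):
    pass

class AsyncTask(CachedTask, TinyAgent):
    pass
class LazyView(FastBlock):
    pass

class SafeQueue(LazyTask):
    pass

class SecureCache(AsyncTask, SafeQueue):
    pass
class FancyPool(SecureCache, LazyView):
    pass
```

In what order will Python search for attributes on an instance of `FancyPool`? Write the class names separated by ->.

FancyPool -> SecureCache -> AsyncTask -> CachedTask -> LazyView -> FastBlock -> TinyAgent -> SafeQueue -> LazyTask -> LazyProxy -> object

L[FancyPool] = FancyPool + merge(L[SecureCache], L[LazyView], [SecureCache LazyView])
  take SecureCache:  [SecureCache AsyncTask CachedTask TinyAgent SafeQueue LazyTask LazyProxy object] + [LazyView FastBlock TinyAgent LazyTask LazyProxy object] + [SecureCache LazyView]
  take AsyncTask:  [AsyncTask CachedTask TinyAgent SafeQueue LazyTask LazyProxy object] + [LazyView FastBlock TinyAgent LazyTask LazyProxy object] + [LazyView]
  take CachedTask:  [CachedTask TinyAgent SafeQueue LazyTask LazyProxy object] + [LazyView FastBlock TinyAgent LazyTask LazyProxy object] + [LazyView]
  take LazyView:  [TinyAgent SafeQueue LazyTask LazyProxy object] + [LazyView FastBlock TinyAgent LazyTask LazyProxy object] + [LazyView]
  take FastBlock:  [TinyAgent SafeQueue LazyTask LazyProxy object] + [FastBlock TinyAgent LazyTask LazyProxy object]
  take TinyAgent:  [TinyAgent SafeQueue LazyTask LazyProxy object] + [TinyAgent LazyTask LazyProxy object]
  take SafeQueue:  [SafeQueue LazyTask LazyProxy object] + [LazyTask LazyProxy object]
  take LazyTask:  [LazyTask LazyProxy object] + [LazyTask LazyProxy object]
  take LazyProxy:  [LazyProxy object] + [LazyProxy object]
  take object:  [object] + [object]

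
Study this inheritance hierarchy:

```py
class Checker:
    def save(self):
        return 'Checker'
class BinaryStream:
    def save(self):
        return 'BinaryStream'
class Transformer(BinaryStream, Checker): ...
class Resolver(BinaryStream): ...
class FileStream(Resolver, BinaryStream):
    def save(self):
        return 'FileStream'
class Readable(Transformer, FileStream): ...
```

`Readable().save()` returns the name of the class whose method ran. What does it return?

L[Readable] = Readable + merge(L[Transformer], L[FileStream], [Transformer FileStream])
  take Transformer:  [Transformer BinaryStream Checker object] + [FileStream Resolver BinaryStream object] + [Transformer FileStream]
  take FileStream:  [BinaryStream Checker object] + [FileStream Resolver BinaryStream object] + [FileStream]
  take Resolver:  [BinaryStream Checker object] + [Resolver BinaryStream object]
  take BinaryStream:  [BinaryStream Checker object] + [BinaryStream object]
  take Checker:  [Checker object] + [object]
  take object:  [object] + [object]
MRO: Readable Transformer FileStream Resolver BinaryStream Checker object
save is defined in: BinaryStream, Checker, FileStream. First along the MRO is FileStream.

FileStream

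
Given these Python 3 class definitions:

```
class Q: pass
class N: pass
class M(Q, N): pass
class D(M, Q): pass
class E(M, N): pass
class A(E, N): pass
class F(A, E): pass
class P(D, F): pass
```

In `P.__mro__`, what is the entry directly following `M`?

Q

L[P] = P + merge(L[D], L[F], [D F])
  take D:  [D M Q N object] + [F A E M Q N object] + [D F]
  take F:  [M Q N object] + [F A E M Q N object] + [F]
  take A:  [M Q N object] + [A E M Q N object]
  take E:  [M Q N object] + [E M Q N object]
  take M:  [M Q N object] + [M Q N object]
  take Q:  [Q N object] + [Q N object]
  take N:  [N object] + [N object]
  take object:  [object] + [object]
MRO: P D F A E M Q N object
M is at position 5; next is Q.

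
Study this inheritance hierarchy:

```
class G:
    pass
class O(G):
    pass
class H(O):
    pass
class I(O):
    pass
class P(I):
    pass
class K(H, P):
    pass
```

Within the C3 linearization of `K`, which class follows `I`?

O

L[K] = K + merge(L[H], L[P], [H P])
  take H:  [H O G object] + [P I O G object] + [H P]
  take P:  [O G object] + [P I O G object] + [P]
  take I:  [O G object] + [I O G object]
  take O:  [O G object] + [O G object]
  take G:  [G object] + [G object]
  take object:  [object] + [object]
MRO: K H P I O G object
I is at position 3; next is O.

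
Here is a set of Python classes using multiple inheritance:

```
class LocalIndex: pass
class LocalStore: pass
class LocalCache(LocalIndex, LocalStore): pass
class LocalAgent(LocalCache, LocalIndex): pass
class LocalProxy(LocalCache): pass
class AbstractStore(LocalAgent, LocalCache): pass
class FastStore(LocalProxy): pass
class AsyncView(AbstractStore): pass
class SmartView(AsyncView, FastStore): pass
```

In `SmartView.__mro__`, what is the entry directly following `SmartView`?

AsyncView

L[SmartView] = SmartView + merge(L[AsyncView], L[FastStore], [AsyncView FastStore])
  take AsyncView:  [AsyncView AbstractStore LocalAgent LocalCache LocalIndex LocalStore object] + [FastStore LocalProxy LocalCache LocalIndex LocalStore object] + [AsyncView FastStore]
  take AbstractStore:  [AbstractStore LocalAgent LocalCache LocalIndex LocalStore object] + [FastStore LocalProxy LocalCache LocalIndex LocalStore object] + [FastStore]
  take LocalAgent:  [LocalAgent LocalCache LocalIndex LocalStore object] + [FastStore LocalProxy LocalCache LocalIndex LocalStore object] + [FastStore]
  take FastStore:  [LocalCache LocalIndex LocalStore object] + [FastStore LocalProxy LocalCache LocalIndex LocalStore object] + [FastStore]
  take LocalProxy:  [LocalCache LocalIndex LocalStore object] + [LocalProxy LocalCache LocalIndex LocalStore object]
  take LocalCache:  [LocalCache LocalIndex LocalStore object] + [LocalCache LocalIndex LocalStore object]
  take LocalIndex:  [LocalIndex LocalStore object] + [LocalIndex LocalStore object]
  take LocalStore:  [LocalStore object] + [LocalStore object]
  take object:  [object] + [object]
MRO: SmartView AsyncView AbstractStore LocalAgent FastStore LocalProxy LocalCache LocalIndex LocalStore object
SmartView is at position 0; next is AsyncView.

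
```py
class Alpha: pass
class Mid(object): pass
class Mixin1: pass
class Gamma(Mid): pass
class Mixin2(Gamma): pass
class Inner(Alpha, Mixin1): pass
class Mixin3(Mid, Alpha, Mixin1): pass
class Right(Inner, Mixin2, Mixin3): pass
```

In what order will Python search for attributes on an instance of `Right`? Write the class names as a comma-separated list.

Right, Inner, Mixin2, Gamma, Mixin3, Mid, Alpha, Mixin1, object

L[Right] = Right + merge(L[Inner], L[Mixin2], L[Mixin3], [Inner Mixin2 Mixin3])
  take Inner:  [Inner Alpha Mixin1 object] + [Mixin2 Gamma Mid object] + [Mixin3 Mid Alpha Mixin1 object] + [Inner Mixin2 Mixin3]
  take Mixin2:  [Alpha Mixin1 object] + [Mixin2 Gamma Mid object] + [Mixin3 Mid Alpha Mixin1 object] + [Mixin2 Mixin3]
  take Gamma:  [Alpha Mixin1 object] + [Gamma Mid object] + [Mixin3 Mid Alpha Mixin1 object] + [Mixin3]
  take Mixin3:  [Alpha Mixin1 object] + [Mid object] + [Mixin3 Mid Alpha Mixin1 object] + [Mixin3]
  take Mid:  [Alpha Mixin1 object] + [Mid object] + [Mid Alpha Mixin1 object]
  take Alpha:  [Alpha Mixin1 object] + [object] + [Alpha Mixin1 object]
  take Mixin1:  [Mixin1 object] + [object] + [Mixin1 object]
  take object:  [object] + [object] + [object]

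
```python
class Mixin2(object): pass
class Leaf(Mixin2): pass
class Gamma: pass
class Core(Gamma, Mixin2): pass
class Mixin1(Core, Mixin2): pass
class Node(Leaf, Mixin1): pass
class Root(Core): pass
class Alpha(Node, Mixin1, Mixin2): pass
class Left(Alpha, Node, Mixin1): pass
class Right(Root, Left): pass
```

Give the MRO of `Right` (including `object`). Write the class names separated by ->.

Right -> Root -> Left -> Alpha -> Node -> Leaf -> Mixin1 -> Core -> Gamma -> Mixin2 -> object

L[Right] = Right + merge(L[Root], L[Left], [Root Left])
  take Root:  [Root Core Gamma Mixin2 object] + [Left Alpha Node Leaf Mixin1 Core Gamma Mixin2 object] + [Root Left]
  take Left:  [Core Gamma Mixin2 object] + [Left Alpha Node Leaf Mixin1 Core Gamma Mixin2 object] + [Left]
  take Alpha:  [Core Gamma Mixin2 object] + [Alpha Node Leaf Mixin1 Core Gamma Mixin2 object]
  take Node:  [Core Gamma Mixin2 object] + [Node Leaf Mixin1 Core Gamma Mixin2 object]
  take Leaf:  [Core Gamma Mixin2 object] + [Leaf Mixin1 Core Gamma Mixin2 object]
  take Mixin1:  [Core Gamma Mixin2 object] + [Mixin1 Core Gamma Mixin2 object]
  take Core:  [Core Gamma Mixin2 object] + [Core Gamma Mixin2 object]
  take Gamma:  [Gamma Mixin2 object] + [Gamma Mixin2 object]
  take Mixin2:  [Mixin2 object] + [Mixin2 object]
  take object:  [object] + [object]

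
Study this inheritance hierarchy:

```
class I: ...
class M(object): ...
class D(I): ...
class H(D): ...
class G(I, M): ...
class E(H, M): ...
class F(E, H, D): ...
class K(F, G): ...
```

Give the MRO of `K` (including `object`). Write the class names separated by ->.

L[K] = K + merge(L[F], L[G], [F G])
  take F:  [F E H D I M object] + [G I M object] + [F G]
  take E:  [E H D I M object] + [G I M object] + [G]
  take H:  [H D I M object] + [G I M object] + [G]
  take D:  [D I M object] + [G I M object] + [G]
  take G:  [I M object] + [G I M object] + [G]
  take I:  [I M object] + [I M object]
  take M:  [M object] + [M object]
  take object:  [object] + [object]

K -> F -> E -> H -> D -> G -> I -> M -> object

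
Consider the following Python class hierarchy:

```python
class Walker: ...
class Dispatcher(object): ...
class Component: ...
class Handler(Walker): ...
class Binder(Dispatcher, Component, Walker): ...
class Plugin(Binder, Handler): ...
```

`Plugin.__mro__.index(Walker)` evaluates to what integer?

L[Plugin] = Plugin + merge(L[Binder], L[Handler], [Binder Handler])
  take Binder:  [Binder Dispatcher Component Walker object] + [Handler Walker object] + [Binder Handler]
  take Dispatcher:  [Dispatcher Component Walker object] + [Handler Walker object] + [Handler]
  take Component:  [Component Walker object] + [Handler Walker object] + [Handler]
  take Handler:  [Walker object] + [Handler Walker object] + [Handler]
  take Walker:  [Walker object] + [Walker object]
  take object:  [object] + [object]
MRO: Plugin Binder Dispatcher Component Handler Walker object
Walker sits at index 5.

5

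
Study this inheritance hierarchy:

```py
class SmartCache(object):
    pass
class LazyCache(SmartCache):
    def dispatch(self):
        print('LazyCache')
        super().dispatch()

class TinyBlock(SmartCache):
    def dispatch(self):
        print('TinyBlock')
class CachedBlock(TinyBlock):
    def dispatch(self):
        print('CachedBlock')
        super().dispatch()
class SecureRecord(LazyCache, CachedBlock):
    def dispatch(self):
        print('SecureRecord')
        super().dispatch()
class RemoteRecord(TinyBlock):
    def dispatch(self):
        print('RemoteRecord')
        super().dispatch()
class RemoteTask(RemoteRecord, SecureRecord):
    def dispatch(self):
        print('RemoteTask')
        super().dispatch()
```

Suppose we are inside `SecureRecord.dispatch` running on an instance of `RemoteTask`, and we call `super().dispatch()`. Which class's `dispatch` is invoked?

L[RemoteTask] = RemoteTask + merge(L[RemoteRecord], L[SecureRecord], [RemoteRecord SecureRecord])
  take RemoteRecord:  [RemoteRecord TinyBlock SmartCache object] + [SecureRecord LazyCache CachedBlock TinyBlock SmartCache object] + [RemoteRecord SecureRecord]
  take SecureRecord:  [TinyBlock SmartCache object] + [SecureRecord LazyCache CachedBlock TinyBlock SmartCache object] + [SecureRecord]
  take LazyCache:  [TinyBlock SmartCache object] + [LazyCache CachedBlock TinyBlock SmartCache object]
  take CachedBlock:  [TinyBlock SmartCache object] + [CachedBlock TinyBlock SmartCache object]
  take TinyBlock:  [TinyBlock SmartCache object] + [TinyBlock SmartCache object]
  take SmartCache:  [SmartCache object] + [SmartCache object]
  take object:  [object] + [object]
MRO: RemoteTask RemoteRecord SecureRecord LazyCache CachedBlock TinyBlock SmartCache object
super() in SecureRecord.dispatch on a RemoteTask instance goes to the class after SecureRecord in RemoteTask's MRO: LazyCache.

LazyCache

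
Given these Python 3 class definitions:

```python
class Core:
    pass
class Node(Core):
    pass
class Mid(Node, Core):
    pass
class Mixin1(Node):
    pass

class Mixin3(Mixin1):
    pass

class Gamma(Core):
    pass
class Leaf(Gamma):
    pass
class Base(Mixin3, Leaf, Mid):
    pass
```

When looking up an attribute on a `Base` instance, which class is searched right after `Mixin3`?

Mixin1

L[Base] = Base + merge(L[Mixin3], L[Leaf], L[Mid], [Mixin3 Leaf Mid])
  take Mixin3:  [Mixin3 Mixin1 Node Core object] + [Leaf Gamma Core object] + [Mid Node Core object] + [Mixin3 Leaf Mid]
  take Mixin1:  [Mixin1 Node Core object] + [Leaf Gamma Core object] + [Mid Node Core object] + [Leaf Mid]
  take Leaf:  [Node Core object] + [Leaf Gamma Core object] + [Mid Node Core object] + [Leaf Mid]
  take Gamma:  [Node Core object] + [Gamma Core object] + [Mid Node Core object] + [Mid]
  take Mid:  [Node Core object] + [Core object] + [Mid Node Core object] + [Mid]
  take Node:  [Node Core object] + [Core object] + [Node Core object]
  take Core:  [Core object] + [Core object] + [Core object]
  take object:  [object] + [object] + [object]
MRO: Base Mixin3 Mixin1 Leaf Gamma Mid Node Core object
Mixin3 is at position 1; next is Mixin1.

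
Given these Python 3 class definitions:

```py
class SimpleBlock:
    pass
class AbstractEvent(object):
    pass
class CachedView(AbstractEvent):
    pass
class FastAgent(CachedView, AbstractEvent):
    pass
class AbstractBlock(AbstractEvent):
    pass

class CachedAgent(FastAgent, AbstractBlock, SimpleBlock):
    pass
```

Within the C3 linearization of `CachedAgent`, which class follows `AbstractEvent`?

SimpleBlock

L[CachedAgent] = CachedAgent + merge(L[FastAgent], L[AbstractBlock], L[SimpleBlock], [FastAgent AbstractBlock SimpleBlock])
  take FastAgent:  [FastAgent CachedView AbstractEvent object] + [AbstractBlock AbstractEvent object] + [SimpleBlock object] + [FastAgent AbstractBlock SimpleBlock]
  take CachedView:  [CachedView AbstractEvent object] + [AbstractBlock AbstractEvent object] + [SimpleBlock object] + [AbstractBlock SimpleBlock]
  take AbstractBlock:  [AbstractEvent object] + [AbstractBlock AbstractEvent object] + [SimpleBlock object] + [AbstractBlock SimpleBlock]
  take AbstractEvent:  [AbstractEvent object] + [AbstractEvent object] + [SimpleBlock object] + [SimpleBlock]
  take SimpleBlock:  [object] + [object] + [SimpleBlock object] + [SimpleBlock]
  take object:  [object] + [object] + [object]
MRO: CachedAgent FastAgent CachedView AbstractBlock AbstractEvent SimpleBlock object
AbstractEvent is at position 4; next is SimpleBlock.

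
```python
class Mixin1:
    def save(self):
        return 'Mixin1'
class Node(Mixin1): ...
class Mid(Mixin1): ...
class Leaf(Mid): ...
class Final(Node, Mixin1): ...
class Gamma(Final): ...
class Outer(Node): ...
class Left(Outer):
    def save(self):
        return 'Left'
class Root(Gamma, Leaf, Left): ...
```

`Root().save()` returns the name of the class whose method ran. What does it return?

Left

L[Root] = Root + merge(L[Gamma], L[Leaf], L[Left], [Gamma Leaf Left])
  take Gamma:  [Gamma Final Node Mixin1 object] + [Leaf Mid Mixin1 object] + [Left Outer Node Mixin1 object] + [Gamma Leaf Left]
  take Final:  [Final Node Mixin1 object] + [Leaf Mid Mixin1 object] + [Left Outer Node Mixin1 object] + [Leaf Left]
  take Leaf:  [Node Mixin1 object] + [Leaf Mid Mixin1 object] + [Left Outer Node Mixin1 object] + [Leaf Left]
  take Mid:  [Node Mixin1 object] + [Mid Mixin1 object] + [Left Outer Node Mixin1 object] + [Left]
  take Left:  [Node Mixin1 object] + [Mixin1 object] + [Left Outer Node Mixin1 object] + [Left]
  take Outer:  [Node Mixin1 object] + [Mixin1 object] + [Outer Node Mixin1 object]
  take Node:  [Node Mixin1 object] + [Mixin1 object] + [Node Mixin1 object]
  take Mixin1:  [Mixin1 object] + [Mixin1 object] + [Mixin1 object]
  take object:  [object] + [object] + [object]
MRO: Root Gamma Final Leaf Mid Left Outer Node Mixin1 object
save is defined in: Left, Mixin1. First along the MRO is Left.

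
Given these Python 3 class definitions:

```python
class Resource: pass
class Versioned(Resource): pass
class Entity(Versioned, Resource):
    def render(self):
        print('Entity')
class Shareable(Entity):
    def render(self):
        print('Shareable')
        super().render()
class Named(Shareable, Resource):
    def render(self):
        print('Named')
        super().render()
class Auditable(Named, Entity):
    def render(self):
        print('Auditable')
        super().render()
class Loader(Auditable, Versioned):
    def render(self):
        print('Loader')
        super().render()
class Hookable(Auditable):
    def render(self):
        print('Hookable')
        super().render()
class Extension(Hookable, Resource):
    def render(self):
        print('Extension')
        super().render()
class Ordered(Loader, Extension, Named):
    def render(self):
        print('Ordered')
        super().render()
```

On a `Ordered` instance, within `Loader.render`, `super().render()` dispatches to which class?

Extension

L[Ordered] = Ordered + merge(L[Loader], L[Extension], L[Named], [Loader Extension Named])
  take Loader:  [Loader Auditable Named Shareable Entity Versioned Resource object] + [Extension Hookable Auditable Named Shareable Entity Versioned Resource object] + [Named Shareable Entity Versioned Resource object] + [Loader Extension Named]
  take Extension:  [Auditable Named Shareable Entity Versioned Resource object] + [Extension Hookable Auditable Named Shareable Entity Versioned Resource object] + [Named Shareable Entity Versioned Resource object] + [Extension Named]
  take Hookable:  [Auditable Named Shareable Entity Versioned Resource object] + [Hookable Auditable Named Shareable Entity Versioned Resource object] + [Named Shareable Entity Versioned Resource object] + [Named]
  take Auditable:  [Auditable Named Shareable Entity Versioned Resource object] + [Auditable Named Shareable Entity Versioned Resource object] + [Named Shareable Entity Versioned Resource object] + [Named]
  take Named:  [Named Shareable Entity Versioned Resource object] + [Named Shareable Entity Versioned Resource object] + [Named Shareable Entity Versioned Resource object] + [Named]
  take Shareable:  [Shareable Entity Versioned Resource object] + [Shareable Entity Versioned Resource object] + [Shareable Entity Versioned Resource object]
  take Entity:  [Entity Versioned Resource object] + [Entity Versioned Resource object] + [Entity Versioned Resource object]
  take Versioned:  [Versioned Resource object] + [Versioned Resource object] + [Versioned Resource object]
  take Resource:  [Resource object] + [Resource object] + [Resource object]
  take object:  [object] + [object] + [object]
MRO: Ordered Loader Extension Hookable Auditable Named Shareable Entity Versioned Resource object
super() in Loader.render on a Ordered instance goes to the class after Loader in Ordered's MRO: Extension.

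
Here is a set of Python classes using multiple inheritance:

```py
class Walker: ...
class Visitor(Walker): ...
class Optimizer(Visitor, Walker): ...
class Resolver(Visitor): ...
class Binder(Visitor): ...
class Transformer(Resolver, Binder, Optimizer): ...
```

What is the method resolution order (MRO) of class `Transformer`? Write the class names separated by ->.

L[Transformer] = Transformer + merge(L[Resolver], L[Binder], L[Optimizer], [Resolver Binder Optimizer])
  take Resolver:  [Resolver Visitor Walker object] + [Binder Visitor Walker object] + [Optimizer Visitor Walker object] + [Resolver Binder Optimizer]
  take Binder:  [Visitor Walker object] + [Binder Visitor Walker object] + [Optimizer Visitor Walker object] + [Binder Optimizer]
  take Optimizer:  [Visitor Walker object] + [Visitor Walker object] + [Optimizer Visitor Walker object] + [Optimizer]
  take Visitor:  [Visitor Walker object] + [Visitor Walker object] + [Visitor Walker object]
  take Walker:  [Walker object] + [Walker object] + [Walker object]
  take object:  [object] + [object] + [object]

Transformer -> Resolver -> Binder -> Optimizer -> Visitor -> Walker -> object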